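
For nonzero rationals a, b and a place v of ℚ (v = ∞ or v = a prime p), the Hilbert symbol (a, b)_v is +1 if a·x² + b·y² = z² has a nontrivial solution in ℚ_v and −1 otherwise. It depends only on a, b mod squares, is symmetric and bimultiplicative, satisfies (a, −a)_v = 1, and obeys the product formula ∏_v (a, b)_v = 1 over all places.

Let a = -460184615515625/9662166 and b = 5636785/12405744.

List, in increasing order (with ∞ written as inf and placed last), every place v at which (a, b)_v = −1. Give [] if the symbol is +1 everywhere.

[5, 7]

(a, b) ≡ (-176358, 15015) mod (ℚ^×)²; places V = {2, 3, 5, 7, 11, 13, 17, 19, 47, ∞}.
(a,b)_3: α=-7, u≡2; β=-3, v≡1 (mod 3); (2|3)=-1, (1|3)=+1; sign (−1)^1·-1^-3·+1^-7 = +1.
(a,b)_47: α=-2, u≡26; β=-2, v≡38 (mod 47); (26|47)=-1, (38|47)=-1; sign (−1)^0·-1^-2·-1^-2 = +1.
(a,b)_7: α=3, u≡3; β=1, v≡3 (mod 7); (3|7)=-1, (3|7)=-1; sign (−1)^1·-1^1·-1^3 = -1.
(a,b)_17: α=1, u≡9; β=0, v≡4 (mod 17); (9|17)=+1, (4|17)=+1; sign (−1)^0·+1^0·+1^1 = +1.
(a,b)_19: α=1, u≡17; β=0, v≡1 (mod 19); (17|19)=+1, (1|19)=+1; sign (−1)^0·+1^0·+1^1 = +1.
(a,b)_2: α=-1, β=-4; u≡5, v≡7 (mod 8); ε(u)ε(v)=0·1, αω(v)=-1·0, βω(u)=-4·1; sum ≡ 0  ⇒  +1.
(a,b)_∞: sgn(-176358)=−, sgn(15015)=+, so +1.
(a,b)_5: α=6, u≡2; β=1, v≡3 (mod 5); (2|5)=-1, (3|5)=-1; sign (−1)^0·-1^1·-1^6 = -1.
(a,b)_11: α=2, u≡4; β=5, v≡9 (mod 11); (4|11)=+1, (9|11)=+1; sign (−1)^0·+1^5·+1^2 = +1.
(a,b)_13: α=3, u≡11; β=-1, v≡5 (mod 13); (11|13)=-1, (5|13)=-1; sign (−1)^0·-1^-1·-1^3 = +1.
|Ram(-176358, 15015)| = 2, even; anisotropic at {5, 7}.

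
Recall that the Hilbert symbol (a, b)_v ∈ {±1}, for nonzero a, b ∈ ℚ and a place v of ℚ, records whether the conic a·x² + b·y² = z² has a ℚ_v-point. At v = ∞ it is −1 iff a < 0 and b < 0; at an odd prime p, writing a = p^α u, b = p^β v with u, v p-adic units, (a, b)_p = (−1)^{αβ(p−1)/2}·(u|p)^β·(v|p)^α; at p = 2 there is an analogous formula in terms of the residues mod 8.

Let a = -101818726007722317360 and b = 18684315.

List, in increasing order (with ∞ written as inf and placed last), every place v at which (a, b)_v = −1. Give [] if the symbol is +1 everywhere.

[13, 19]

Mod squares: a ≡ -50635, b ≡ 1235. Check v ∈ {∞, 2, 3, 5, 13, 19, 41}.
v=41: a=41^5·(≡23), b=41^2·(≡4) mod 41; (23|41)=+1, (4|41)=+1; (−1)^{5·2·20}·(+1)^2·(+1)^5 = +1.
v=∞: -50635 < 0 and 1235 > 0  ⇒  (a,b)_∞ = +1.
v=3: a=3^6·(≡2), b=3^2·(≡2) mod 3; (2|3)=-1, (2|3)=-1; (−1)^{6·2·1}·(-1)^2·(-1)^6 = +1.
v=2: v_2(a)=4, v_2(b)=0; units ≡ 5, 3 (mod 8); ε·ε+αω+βω = 0·1+4·1+0·1 ≡ 0  ⇒  (a,b)_2 = +1.
v=13: a=13^3·(≡8), b=13^1·(≡1) mod 13; (8|13)=-1, (1|13)=+1; (−1)^{3·1·6}·(-1)^1·(+1)^3 = -1.
v=5: a=5^1·(≡3), b=5^1·(≡3) mod 5; (3|5)=-1, (3|5)=-1; (−1)^{1·1·2}·(-1)^1·(-1)^1 = +1.
v=19: a=19^3·(≡14), b=19^1·(≡2) mod 19; (14|19)=-1, (2|19)=-1; (−1)^{3·1·9}·(-1)^1·(-1)^3 = -1.
(-50635, 1235 / ℚ) ramifies at {13, 19}: a division algebra.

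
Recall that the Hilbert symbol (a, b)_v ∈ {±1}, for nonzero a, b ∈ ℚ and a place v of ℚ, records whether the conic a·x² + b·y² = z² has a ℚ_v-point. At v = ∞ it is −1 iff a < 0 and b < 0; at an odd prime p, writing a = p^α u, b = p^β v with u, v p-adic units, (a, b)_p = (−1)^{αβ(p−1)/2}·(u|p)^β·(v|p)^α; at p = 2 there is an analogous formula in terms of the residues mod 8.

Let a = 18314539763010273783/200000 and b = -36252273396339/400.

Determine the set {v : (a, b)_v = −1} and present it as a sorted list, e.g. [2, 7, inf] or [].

Mod squares: a ≡ 1235, b ≡ -19019. Check v ∈ {∞, 2, 3, 5, 7, 11, 13, 19}.
v=7: a=7^6·(≡6), b=7^5·(≡3) mod 7; (6|7)=-1, (3|7)=-1; (−1)^{6·5·3}·(-1)^5·(-1)^6 = -1.
v=3: a=3^16·(≡2), b=3^8·(≡1) mod 3; (2|3)=-1, (1|3)=+1; (−1)^{16·8·1}·(-1)^8·(+1)^16 = +1.
v=13: a=13^1·(≡3), b=13^1·(≡2) mod 13; (3|13)=+1, (2|13)=-1; (−1)^{1·1·6}·(+1)^1·(-1)^1 = -1.
v=19: a=19^1·(≡3), b=19^1·(≡16) mod 19; (3|19)=-1, (16|19)=+1; (−1)^{1·1·9}·(-1)^1·(+1)^1 = +1.
v=5: a=5^-5·(≡2), b=5^-2·(≡1) mod 5; (2|5)=-1, (1|5)=+1; (−1)^{-5·-2·2}·(-1)^-2·(+1)^-5 = +1.
v=2: v_2(a)=-6, v_2(b)=-4; units ≡ 3, 5 (mod 8); ε·ε+αω+βω = 1·0+-6·1+-4·1 ≡ 0  ⇒  (a,b)_2 = +1.
v=11: a=11^4·(≡3), b=11^3·(≡9) mod 11; (3|11)=+1, (9|11)=+1; (−1)^{4·3·5}·(+1)^3·(+1)^4 = +1.
v=∞: 1235 > 0 and -19019 < 0  ⇒  (a,b)_∞ = +1.
(1235, -19019 / ℚ) ramifies at {7, 13}: a division algebra.

[7, 13]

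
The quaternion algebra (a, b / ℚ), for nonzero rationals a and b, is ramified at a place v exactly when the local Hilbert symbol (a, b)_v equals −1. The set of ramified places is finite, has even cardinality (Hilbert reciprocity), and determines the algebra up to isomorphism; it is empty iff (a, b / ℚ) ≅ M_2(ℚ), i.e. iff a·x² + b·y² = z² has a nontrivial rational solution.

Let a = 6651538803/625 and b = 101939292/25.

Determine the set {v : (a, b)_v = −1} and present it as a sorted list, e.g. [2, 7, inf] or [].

(a, b) ≡ (97643, 3367) mod (ℚ^×)²; places V = {2, 3, 5, 7, 13, 29, 37, ∞}.
(a,b)_7: α=1, u≡3; β=1, v≡3 (mod 7); (3|7)=-1, (3|7)=-1; sign (−1)^1·-1^1·-1^1 = -1.
(a,b)_13: α=1, u≡10; β=1, v≡12 (mod 13); (10|13)=+1, (12|13)=+1; sign (−1)^0·+1^1·+1^1 = +1.
(a,b)_37: α=1, u≡25; β=1, v≡29 (mod 37); (25|37)=+1, (29|37)=-1; sign (−1)^0·+1^1·-1^1 = -1.
(a,b)_3: α=4, u≡2; β=2, v≡1 (mod 3); (2|3)=-1, (1|3)=+1; sign (−1)^0·-1^2·+1^4 = +1.
(a,b)_5: α=-4, u≡3; β=-2, v≡2 (mod 5); (3|5)=-1, (2|5)=-1; sign (−1)^0·-1^-2·-1^-4 = +1.
(a,b)_2: α=0, β=2; u≡3, v≡7 (mod 8); ε(u)ε(v)=1·1, αω(v)=0·0, βω(u)=2·1; sum ≡ 1  ⇒  -1.
(a,b)_∞: sgn(97643)=+, sgn(3367)=+, so +1.
(a,b)_29: α=3, u≡17; β=2, v≡2 (mod 29); (17|29)=-1, (2|29)=-1; sign (−1)^0·-1^2·-1^3 = -1.
(97643, 3367 / ℚ) ramifies at {2, 7, 29, 37}: a division algebra.

[2, 7, 29, 37]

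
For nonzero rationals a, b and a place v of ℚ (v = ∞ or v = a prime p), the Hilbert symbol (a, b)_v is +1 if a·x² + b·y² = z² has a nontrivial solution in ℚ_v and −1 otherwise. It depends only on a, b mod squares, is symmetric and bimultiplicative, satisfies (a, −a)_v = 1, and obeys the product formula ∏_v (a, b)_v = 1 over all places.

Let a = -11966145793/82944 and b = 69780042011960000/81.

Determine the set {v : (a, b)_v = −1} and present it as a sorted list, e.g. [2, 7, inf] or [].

[2, 31]

Mod squares: a ≡ -290377, b ≡ 899. Check v ∈ {∞, 2, 3, 5, 7, 17, 19, 29, 31}.
v=∞: -290377 < 0 and 899 > 0  ⇒  (a,b)_∞ = +1.
v=2: v_2(a)=-10, v_2(b)=6; units ≡ 7, 3 (mod 8); ε·ε+αω+βω = 1·1+-10·1+6·0 ≡ 1  ⇒  (a,b)_2 = -1.
v=7: a=7^2·(≡4), b=7^4·(≡3) mod 7; (4|7)=+1, (3|7)=-1; (−1)^{2·4·3}·(+1)^4·(-1)^2 = +1.
v=3: a=3^-4·(≡2), b=3^-4·(≡2) mod 3; (2|3)=-1, (2|3)=-1; (−1)^{-4·-4·1}·(-1)^-4·(-1)^-4 = +1.
v=31: a=31^1·(≡30), b=31^3·(≡21) mod 31; (30|31)=-1, (21|31)=-1; (−1)^{1·3·15}·(-1)^3·(-1)^1 = -1.
v=17: a=17^1·(≡4), b=17^0·(≡9) mod 17; (4|17)=+1, (9|17)=+1; (−1)^{1·0·8}·(+1)^0·(+1)^1 = +1.
v=5: a=5^0·(≡3), b=5^4·(≡1) mod 5; (3|5)=-1, (1|5)=+1; (−1)^{0·4·2}·(-1)^4·(+1)^0 = +1.
v=19: a=19^1·(≡10), b=19^0·(≡11) mod 19; (10|19)=-1, (11|19)=+1; (−1)^{1·0·9}·(-1)^0·(+1)^1 = +1.
v=29: a=29^3·(≡18), b=29^3·(≡14) mod 29; (18|29)=-1, (14|29)=-1; (−1)^{3·3·14}·(-1)^3·(-1)^3 = +1.
(-290377, 899 / ℚ) ramifies at {2, 31}: a division algebra.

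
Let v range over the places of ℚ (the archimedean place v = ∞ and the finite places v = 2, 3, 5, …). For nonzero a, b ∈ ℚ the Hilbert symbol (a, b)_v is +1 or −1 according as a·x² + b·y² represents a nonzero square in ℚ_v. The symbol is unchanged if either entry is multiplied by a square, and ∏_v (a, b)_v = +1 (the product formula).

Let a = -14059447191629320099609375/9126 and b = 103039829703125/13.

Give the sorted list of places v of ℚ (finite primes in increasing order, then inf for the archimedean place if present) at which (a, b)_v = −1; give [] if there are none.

[3, 5]

Mod squares: a ≡ -21930, b ≡ 160433. Check v ∈ {∞, 2, 3, 5, 7, 11, 13, 17, 41, 43}.
v=5: a=5^9·(≡4), b=5^6·(≡2) mod 5; (4|5)=+1, (2|5)=-1; (−1)^{9·6·2}·(+1)^6·(-1)^9 = -1.
v=13: a=13^-2·(≡9), b=13^-1·(≡3) mod 13; (9|13)=+1, (3|13)=+1; (−1)^{-2·-1·6}·(+1)^-1·(+1)^-2 = +1.
v=17: a=17^3·(≡1), b=17^2·(≡15) mod 17; (1|17)=+1, (15|17)=+1; (−1)^{3·2·8}·(+1)^2·(+1)^3 = +1.
v=43: a=43^5·(≡11), b=43^3·(≡5) mod 43; (11|43)=+1, (5|43)=-1; (−1)^{5·3·21}·(+1)^3·(-1)^5 = +1.
v=41: a=41^2·(≡8), b=41^1·(≡25) mod 41; (8|41)=+1, (25|41)=+1; (−1)^{2·1·20}·(+1)^1·(+1)^2 = +1.
v=3: a=3^-3·(≡1), b=3^0·(≡2) mod 3; (1|3)=+1, (2|3)=-1; (−1)^{-3·0·1}·(+1)^0·(-1)^-3 = -1.
v=∞: -21930 < 0 and 160433 > 0  ⇒  (a,b)_∞ = +1.
v=2: v_2(a)=-1, v_2(b)=0; units ≡ 3, 1 (mod 8); ε·ε+αω+βω = 1·0+-1·0+0·1 ≡ 0  ⇒  (a,b)_2 = +1.
v=7: a=7^2·(≡1), b=7^1·(≡2) mod 7; (1|7)=+1, (2|7)=+1; (−1)^{2·1·3}·(+1)^1·(+1)^2 = +1.
v=11: a=11^2·(≡9), b=11^0·(≡9) mod 11; (9|11)=+1, (9|11)=+1; (−1)^{2·0·5}·(+1)^0·(+1)^2 = +1.
(-21930, 160433 / ℚ) ramifies at {3, 5}: a division algebra.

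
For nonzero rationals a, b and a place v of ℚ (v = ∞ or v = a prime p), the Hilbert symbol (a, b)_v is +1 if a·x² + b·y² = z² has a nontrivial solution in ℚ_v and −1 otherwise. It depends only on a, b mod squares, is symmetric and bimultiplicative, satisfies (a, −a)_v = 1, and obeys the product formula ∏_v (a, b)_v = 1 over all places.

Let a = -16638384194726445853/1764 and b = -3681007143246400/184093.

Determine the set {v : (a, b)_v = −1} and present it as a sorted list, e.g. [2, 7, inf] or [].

Mod squares: a ≡ -1061197, b ≡ -467249653. Check v ∈ {∞, 2, 3, 5, 7, 11, 13, 17, 19, 23, 29, 37, 41, 43}.
v=7: a=7^-2·(≡5), b=7^-2·(≡1) mod 7; (5|7)=-1, (1|7)=+1; (−1)^{-2·-2·3}·(-1)^-2·(+1)^-2 = +1.
v=13: a=13^2·(≡5), b=13^-1·(≡5) mod 13; (5|13)=-1, (5|13)=-1; (−1)^{2·-1·6}·(-1)^-1·(-1)^2 = -1.
v=37: a=37^1·(≡22), b=37^1·(≡26) mod 37; (22|37)=-1, (26|37)=+1; (−1)^{1·1·18}·(-1)^1·(+1)^1 = -1.
v=41: a=41^2·(≡34), b=41^1·(≡15) mod 41; (34|41)=-1, (15|41)=-1; (−1)^{2·1·20}·(-1)^1·(-1)^2 = -1.
v=∞: -1061197 < 0 and -467249653 < 0  ⇒  (a,b)_∞ = -1.
v=2: v_2(a)=-2, v_2(b)=6; units ≡ 3, 3 (mod 8); ε·ε+αω+βω = 1·1+-2·1+6·1 ≡ 1  ⇒  (a,b)_2 = -1.
v=3: a=3^-2·(≡2), b=3^0·(≡2) mod 3; (2|3)=-1, (2|3)=-1; (−1)^{-2·0·1}·(-1)^0·(-1)^-2 = +1.
v=29: a=29^1·(≡20), b=29^1·(≡13) mod 29; (20|29)=+1, (13|29)=+1; (−1)^{1·1·14}·(+1)^1·(+1)^1 = +1.
v=17: a=17^2·(≡7), b=17^-2·(≡3) mod 17; (7|17)=-1, (3|17)=-1; (−1)^{2·-2·8}·(-1)^-2·(-1)^2 = +1.
v=23: a=23^3·(≡22), b=23^2·(≡4) mod 23; (22|23)=-1, (4|23)=+1; (−1)^{3·2·11}·(-1)^2·(+1)^3 = +1.
v=11: a=11^0·(≡6), b=11^2·(≡9) mod 11; (6|11)=-1, (9|11)=+1; (−1)^{0·2·5}·(-1)^2·(+1)^0 = +1.
v=5: a=5^0·(≡3), b=5^2·(≡3) mod 5; (3|5)=-1, (3|5)=-1; (−1)^{0·2·2}·(-1)^2·(-1)^0 = +1.
v=43: a=43^1·(≡12), b=43^1·(≡10) mod 43; (12|43)=-1, (10|43)=+1; (−1)^{1·1·21}·(-1)^1·(+1)^1 = +1.
v=19: a=19^2·(≡2), b=19^1·(≡8) mod 19; (2|19)=-1, (8|19)=-1; (−1)^{2·1·9}·(-1)^1·(-1)^2 = -1.
|Ram(-1061197, -467249653)| = 6, even; anisotropic at {2, 13, 19, 37, 41, ∞}.

[2, 13, 19, 37, 41, inf]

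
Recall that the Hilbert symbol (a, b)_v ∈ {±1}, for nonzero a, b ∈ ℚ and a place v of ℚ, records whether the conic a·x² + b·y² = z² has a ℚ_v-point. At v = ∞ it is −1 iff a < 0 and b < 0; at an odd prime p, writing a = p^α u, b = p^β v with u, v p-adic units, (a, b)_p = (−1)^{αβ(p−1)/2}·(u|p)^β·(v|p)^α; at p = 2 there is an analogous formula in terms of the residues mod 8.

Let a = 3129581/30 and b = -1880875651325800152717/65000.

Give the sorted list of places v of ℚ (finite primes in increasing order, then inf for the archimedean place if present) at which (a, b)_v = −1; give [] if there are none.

Mod squares: a ≡ 6630, b ≡ -1465698. Check v ∈ {∞, 2, 3, 5, 7, 13, 17, 19, 23, 43}.
v=2: v_2(a)=-1, v_2(b)=-3; units ≡ 3, 7 (mod 8); ε·ε+αω+βω = 1·1+-1·0+-3·1 ≡ 0  ⇒  (a,b)_2 = +1.
v=23: a=23^0·(≡9), b=23^1·(≡15) mod 23; (9|23)=+1, (15|23)=-1; (−1)^{0·1·11}·(+1)^1·(-1)^0 = +1.
v=∞: 6630 > 0 and -1465698 < 0  ⇒  (a,b)_∞ = +1.
v=43: a=43^0·(≡20), b=43^1·(≡21) mod 43; (20|43)=-1, (21|43)=+1; (−1)^{0·1·21}·(-1)^1·(+1)^0 = -1.
v=3: a=3^-1·(≡2), b=3^15·(≡2) mod 3; (2|3)=-1, (2|3)=-1; (−1)^{-1·15·1}·(-1)^15·(-1)^-1 = -1.
v=5: a=5^-1·(≡1), b=5^-4·(≡2) mod 5; (1|5)=+1, (2|5)=-1; (−1)^{-1·-4·2}·(+1)^-4·(-1)^-1 = -1.
v=7: a=7^2·(≡4), b=7^0·(≡4) mod 7; (4|7)=+1, (4|7)=+1; (−1)^{2·0·3}·(+1)^0·(+1)^2 = +1.
v=17: a=17^3·(≡15), b=17^8·(≡13) mod 17; (15|17)=+1, (13|17)=+1; (−1)^{3·8·8}·(+1)^8·(+1)^3 = +1.
v=13: a=13^1·(≡4), b=13^-1·(≡1) mod 13; (4|13)=+1, (1|13)=+1; (−1)^{1·-1·6}·(+1)^-1·(+1)^1 = +1.
v=19: a=19^0·(≡10), b=19^1·(≡6) mod 19; (10|19)=-1, (6|19)=+1; (−1)^{0·1·9}·(-1)^1·(+1)^0 = -1.
|Ram(6630, -1465698)| = 4, even; anisotropic at {3, 5, 19, 43}.

[3, 5, 19, 43]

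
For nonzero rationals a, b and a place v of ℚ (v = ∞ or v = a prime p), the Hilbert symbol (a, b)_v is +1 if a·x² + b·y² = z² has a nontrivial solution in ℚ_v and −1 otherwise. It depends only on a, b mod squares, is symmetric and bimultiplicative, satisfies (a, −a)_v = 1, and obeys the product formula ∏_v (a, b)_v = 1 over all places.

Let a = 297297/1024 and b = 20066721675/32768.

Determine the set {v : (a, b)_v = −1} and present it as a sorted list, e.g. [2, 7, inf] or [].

(a, b) ≡ (273, 6006) mod (ℚ^×)²; places V = {2, 3, 5, 7, 11, 13, 47, ∞}.
(a,b)_7: α=1, u≡1; β=1, v≡1 (mod 7); (1|7)=+1, (1|7)=+1; sign (−1)^1·+1^1·+1^1 = -1.
(a,b)_13: α=1, u≡8; β=1, v≡5 (mod 13); (8|13)=-1, (5|13)=-1; sign (−1)^0·-1^1·-1^1 = +1.
(a,b)_5: α=0, u≡3; β=2, v≡4 (mod 5); (3|5)=-1, (4|5)=+1; sign (−1)^0·-1^2·+1^0 = +1.
(a,b)_2: α=-10, β=-15; u≡1, v≡3 (mod 8); ε(u)ε(v)=0·1, αω(v)=-10·1, βω(u)=-15·0; sum ≡ 0  ⇒  +1.
(a,b)_11: α=2, u≡4; β=3, v≡10 (mod 11); (4|11)=+1, (10|11)=-1; sign (−1)^0·+1^3·-1^2 = +1.
(a,b)_47: α=0, u≡26; β=2, v≡1 (mod 47); (26|47)=-1, (1|47)=+1; sign (−1)^0·-1^2·+1^0 = +1.
(a,b)_∞: sgn(273)=+, sgn(6006)=+, so +1.
(a,b)_3: α=3, u≡1; β=1, v≡1 (mod 3); (1|3)=+1, (1|3)=+1; sign (−1)^1·+1^1·+1^3 = -1.
Ram(273, 6006) = {3, 7}; no ℚ_3-point on the conic.

[3, 7]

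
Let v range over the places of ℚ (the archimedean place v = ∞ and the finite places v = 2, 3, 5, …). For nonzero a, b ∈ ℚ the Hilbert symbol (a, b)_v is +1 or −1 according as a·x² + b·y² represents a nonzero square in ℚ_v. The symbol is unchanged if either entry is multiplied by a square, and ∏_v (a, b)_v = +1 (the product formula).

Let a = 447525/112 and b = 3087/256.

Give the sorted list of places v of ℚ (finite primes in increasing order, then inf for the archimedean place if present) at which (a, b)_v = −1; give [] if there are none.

[2, 7, 13, 17]

Mod squares: a ≡ 1547, b ≡ 7. Check v ∈ {∞, 2, 3, 5, 7, 13, 17}.
v=5: a=5^2·(≡3), b=5^0·(≡2) mod 5; (3|5)=-1, (2|5)=-1; (−1)^{2·0·2}·(-1)^0·(-1)^2 = +1.
v=13: a=13^1·(≡5), b=13^0·(≡5) mod 13; (5|13)=-1, (5|13)=-1; (−1)^{1·0·6}·(-1)^0·(-1)^1 = -1.
v=7: a=7^-1·(≡4), b=7^3·(≡4) mod 7; (4|7)=+1, (4|7)=+1; (−1)^{-1·3·3}·(+1)^3·(+1)^-1 = -1.
v=2: v_2(a)=-4, v_2(b)=-8; units ≡ 3, 7 (mod 8); ε·ε+αω+βω = 1·1+-4·0+-8·1 ≡ 1  ⇒  (a,b)_2 = -1.
v=∞: 1547 > 0 and 7 > 0  ⇒  (a,b)_∞ = +1.
v=17: a=17^1·(≡6), b=17^0·(≡10) mod 17; (6|17)=-1, (10|17)=-1; (−1)^{1·0·8}·(-1)^0·(-1)^1 = -1.
v=3: a=3^4·(≡2), b=3^2·(≡1) mod 3; (2|3)=-1, (1|3)=+1; (−1)^{4·2·1}·(-1)^2·(+1)^4 = +1.
Ram(1547, 7) = {2, 7, 13, 17}; no ℚ_2-point on the conic.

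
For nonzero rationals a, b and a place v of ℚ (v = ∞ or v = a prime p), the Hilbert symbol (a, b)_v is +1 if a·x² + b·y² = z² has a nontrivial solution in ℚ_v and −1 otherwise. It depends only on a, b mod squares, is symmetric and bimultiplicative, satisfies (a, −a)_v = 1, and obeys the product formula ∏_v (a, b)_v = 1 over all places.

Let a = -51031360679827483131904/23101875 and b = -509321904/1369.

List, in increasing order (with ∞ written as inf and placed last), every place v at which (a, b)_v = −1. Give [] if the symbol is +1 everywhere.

[19, inf]

Mod squares: a ≡ -5187, b ≡ -88179. Check v ∈ {∞, 2, 3, 5, 7, 13, 17, 19, 37}.
v=19: a=19^7·(≡3), b=19^3·(≡15) mod 19; (3|19)=-1, (15|19)=-1; (−1)^{7·3·9}·(-1)^3·(-1)^7 = -1.
v=∞: -5187 < 0 and -88179 < 0  ⇒  (a,b)_∞ = -1.
v=37: a=37^-2·(≡4), b=37^-2·(≡5) mod 37; (4|37)=+1, (5|37)=-1; (−1)^{-2·-2·18}·(+1)^-2·(-1)^-2 = +1.
v=13: a=13^3·(≡10), b=13^1·(≡3) mod 13; (10|13)=+1, (3|13)=+1; (−1)^{3·1·6}·(+1)^1·(+1)^3 = +1.
v=3: a=3^-3·(≡2), b=3^1·(≡1) mod 3; (2|3)=-1, (1|3)=+1; (−1)^{-3·1·1}·(-1)^1·(+1)^-3 = +1.
v=5: a=5^-4·(≡2), b=5^0·(≡4) mod 5; (2|5)=-1, (4|5)=+1; (−1)^{-4·0·2}·(-1)^0·(+1)^-4 = +1.
v=2: v_2(a)=18, v_2(b)=4; units ≡ 5, 5 (mod 8); ε·ε+αω+βω = 0·0+18·1+4·1 ≡ 0  ⇒  (a,b)_2 = +1.
v=7: a=7^3·(≡4), b=7^1·(≡6) mod 7; (4|7)=+1, (6|7)=-1; (−1)^{3·1·3}·(+1)^1·(-1)^3 = +1.
v=17: a=17^2·(≡8), b=17^1·(≡16) mod 17; (8|17)=+1, (16|17)=+1; (−1)^{2·1·8}·(+1)^1·(+1)^2 = +1.
|Ram(-5187, -88179)| = 2, even; anisotropic at {19, ∞}.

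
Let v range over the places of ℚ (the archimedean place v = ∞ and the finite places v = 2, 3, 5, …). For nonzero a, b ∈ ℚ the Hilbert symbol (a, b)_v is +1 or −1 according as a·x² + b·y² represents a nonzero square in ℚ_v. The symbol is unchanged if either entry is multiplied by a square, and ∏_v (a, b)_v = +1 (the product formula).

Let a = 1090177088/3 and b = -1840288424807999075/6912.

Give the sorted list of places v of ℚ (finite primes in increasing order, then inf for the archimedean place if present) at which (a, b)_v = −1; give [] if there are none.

(a, b) ≡ (51, -4641) mod (ℚ^×)²; places V = {2, 3, 5, 7, 11, 13, 17, ∞}.
(a,b)_3: α=-1, u≡2; β=-3, v≡1 (mod 3); (2|3)=-1, (1|3)=+1; sign (−1)^1·-1^-3·+1^-1 = +1.
(a,b)_2: α=6, β=-8; u≡3, v≡7 (mod 8); ε(u)ε(v)=1·1, αω(v)=6·0, βω(u)=-8·1; sum ≡ 1  ⇒  -1.
(a,b)_11: α=2, u≡8; β=0, v≡9 (mod 11); (8|11)=-1, (9|11)=+1; sign (−1)^0·-1^0·+1^2 = +1.
(a,b)_13: α=2, u≡3; β=5, v≡2 (mod 13); (3|13)=+1, (2|13)=-1; sign (−1)^0·+1^5·-1^2 = +1.
(a,b)_17: α=1, u≡6; β=3, v≡15 (mod 17); (6|17)=-1, (15|17)=+1; sign (−1)^0·-1^3·+1^1 = -1.
(a,b)_7: α=2, u≡2; β=9, v≡1 (mod 7); (2|7)=+1, (1|7)=+1; sign (−1)^0·+1^9·+1^2 = +1.
(a,b)_5: α=0, u≡1; β=2, v≡1 (mod 5); (1|5)=+1, (1|5)=+1; sign (−1)^0·+1^2·+1^0 = +1.
(a,b)_∞: sgn(51)=+, sgn(-4641)=−, so +1.
(51, -4641 / ℚ) ramifies at {2, 17}: a division algebra.

[2, 17]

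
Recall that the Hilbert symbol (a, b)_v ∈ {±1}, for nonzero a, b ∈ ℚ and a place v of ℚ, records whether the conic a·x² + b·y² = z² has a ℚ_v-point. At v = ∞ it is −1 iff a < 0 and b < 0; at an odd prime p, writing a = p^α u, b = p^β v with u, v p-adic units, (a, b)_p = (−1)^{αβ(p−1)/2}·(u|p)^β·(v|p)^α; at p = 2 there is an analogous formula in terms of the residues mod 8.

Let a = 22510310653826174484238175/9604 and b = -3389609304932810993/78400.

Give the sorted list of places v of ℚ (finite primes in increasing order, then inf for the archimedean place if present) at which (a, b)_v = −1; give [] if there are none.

Mod squares: a ≡ 197087, b ≡ -713. Check v ∈ {∞, 2, 5, 7, 11, 17, 19, 23, 31, 41}.
v=∞: 197087 > 0 and -713 < 0  ⇒  (a,b)_∞ = +1.
v=31: a=31^2·(≡20), b=31^1·(≡8) mod 31; (20|31)=+1, (8|31)=+1; (−1)^{2·1·15}·(+1)^1·(+1)^2 = +1.
v=7: a=7^-4·(≡1), b=7^-2·(≡4) mod 7; (1|7)=+1, (4|7)=+1; (−1)^{-4·-2·3}·(+1)^-2·(+1)^-4 = +1.
v=2: v_2(a)=-2, v_2(b)=-6; units ≡ 7, 7 (mod 8); ε·ε+αω+βω = 1·1+-2·0+-6·0 ≡ 1  ⇒  (a,b)_2 = -1.
v=5: a=5^2·(≡3), b=5^-2·(≡2) mod 5; (3|5)=-1, (2|5)=-1; (−1)^{2·-2·2}·(-1)^-2·(-1)^2 = +1.
v=11: a=11^3·(≡3), b=11^2·(≡10) mod 11; (3|11)=+1, (10|11)=-1; (−1)^{3·2·5}·(+1)^2·(-1)^3 = -1.
v=19: a=19^1·(≡10), b=19^0·(≡4) mod 19; (10|19)=-1, (4|19)=+1; (−1)^{1·0·9}·(-1)^0·(+1)^1 = +1.
v=23: a=23^5·(≡6), b=23^5·(≡21) mod 23; (6|23)=+1, (21|23)=-1; (−1)^{5·5·11}·(+1)^5·(-1)^5 = +1.
v=41: a=41^3·(≡5), b=41^2·(≡10) mod 41; (5|41)=+1, (10|41)=+1; (−1)^{3·2·20}·(+1)^2·(+1)^3 = +1.
v=17: a=17^4·(≡10), b=17^4·(≡4) mod 17; (10|17)=-1, (4|17)=+1; (−1)^{4·4·8}·(-1)^4·(+1)^4 = +1.
(197087, -713 / ℚ) ramifies at {2, 11}: a division algebra.

[2, 11]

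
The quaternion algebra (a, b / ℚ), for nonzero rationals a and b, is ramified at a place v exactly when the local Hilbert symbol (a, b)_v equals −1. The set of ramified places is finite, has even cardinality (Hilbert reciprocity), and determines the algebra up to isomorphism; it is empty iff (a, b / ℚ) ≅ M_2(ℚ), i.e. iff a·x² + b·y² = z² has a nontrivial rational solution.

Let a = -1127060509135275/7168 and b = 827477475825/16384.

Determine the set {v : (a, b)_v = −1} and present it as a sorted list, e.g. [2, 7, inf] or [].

[]

(a, b) ≡ (-77, 273) mod (ℚ^×)²; places V = {2, 3, 5, 7, 11, 13, ∞}.
(a,b)_13: α=4, u≡9; β=3, v≡5 (mod 13); (9|13)=+1, (5|13)=-1; sign (−1)^0·+1^3·-1^4 = +1.
(a,b)_3: α=4, u≡1; β=1, v≡1 (mod 3); (1|3)=+1, (1|3)=+1; sign (−1)^0·+1^1·+1^4 = +1.
(a,b)_∞: sgn(-77)=−, sgn(273)=+, so +1.
(a,b)_11: α=7, u≡4; β=4, v≡9 (mod 11); (4|11)=+1, (9|11)=+1; sign (−1)^0·+1^4·+1^7 = +1.
(a,b)_2: α=-10, β=-14; u≡3, v≡1 (mod 8); ε(u)ε(v)=1·0, αω(v)=-10·0, βω(u)=-14·1; sum ≡ 0  ⇒  +1.
(a,b)_5: α=2, u≡3; β=2, v≡2 (mod 5); (3|5)=-1, (2|5)=-1; sign (−1)^0·-1^2·-1^2 = +1.
(a,b)_7: α=-1, u≡3; β=3, v≡2 (mod 7); (3|7)=-1, (2|7)=+1; sign (−1)^1·-1^3·+1^-1 = +1.
Every local symbol is +1, so the conic -77·x² + 273·y² = z² has ℚ_v-points for all v and hence a ℚ-point; (a, b / ℚ) ≅ M_2(ℚ).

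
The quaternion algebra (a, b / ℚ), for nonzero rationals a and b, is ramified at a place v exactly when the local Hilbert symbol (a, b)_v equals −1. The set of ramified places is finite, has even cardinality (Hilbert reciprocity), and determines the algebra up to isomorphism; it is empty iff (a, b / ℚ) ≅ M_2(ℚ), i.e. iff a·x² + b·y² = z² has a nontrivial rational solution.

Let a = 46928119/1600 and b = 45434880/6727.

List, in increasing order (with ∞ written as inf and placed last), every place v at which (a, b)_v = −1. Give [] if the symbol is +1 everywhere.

[2, 17, 23, 29]

(a, b) ≡ (88711, 34510) mod (ℚ^×)²; places V = {2, 3, 5, 7, 17, 19, 23, 29, 31, ∞}.
(a,b)_∞: sgn(88711)=+, sgn(34510)=+, so +1.
(a,b)_5: α=-2, u≡1; β=1, v≡3 (mod 5); (1|5)=+1, (3|5)=-1; sign (−1)^0·+1^1·-1^-2 = +1.
(a,b)_2: α=-6, β=11; u≡7, v≡7 (mod 8); ε(u)ε(v)=1·1, αω(v)=-6·0, βω(u)=11·0; sum ≡ 1  ⇒  -1.
(a,b)_31: α=0, u≡7; β=-2, v≡19 (mod 31); (7|31)=+1, (19|31)=+1; sign (−1)^0·+1^-2·+1^0 = +1.
(a,b)_19: α=1, u≡18; β=0, v≡9 (mod 19); (18|19)=-1, (9|19)=+1; sign (−1)^0·-1^0·+1^1 = +1.
(a,b)_17: α=0, u≡5; β=1, v≡3 (mod 17); (5|17)=-1, (3|17)=-1; sign (−1)^0·-1^1·-1^0 = -1.
(a,b)_3: α=0, u≡1; β=2, v≡1 (mod 3); (1|3)=+1, (1|3)=+1; sign (−1)^0·+1^2·+1^0 = +1.
(a,b)_29: α=1, u≡8; β=1, v≡5 (mod 29); (8|29)=-1, (5|29)=+1; sign (−1)^0·-1^1·+1^1 = -1.
(a,b)_7: α=1, u≡3; β=-1, v≡4 (mod 7); (3|7)=-1, (4|7)=+1; sign (−1)^1·-1^-1·+1^1 = +1.
(a,b)_23: α=3, u≡3; β=0, v≡20 (mod 23); (3|23)=+1, (20|23)=-1; sign (−1)^0·+1^0·-1^3 = -1.
(88711, 34510 / ℚ) ramifies at {2, 17, 23, 29}: a division algebra.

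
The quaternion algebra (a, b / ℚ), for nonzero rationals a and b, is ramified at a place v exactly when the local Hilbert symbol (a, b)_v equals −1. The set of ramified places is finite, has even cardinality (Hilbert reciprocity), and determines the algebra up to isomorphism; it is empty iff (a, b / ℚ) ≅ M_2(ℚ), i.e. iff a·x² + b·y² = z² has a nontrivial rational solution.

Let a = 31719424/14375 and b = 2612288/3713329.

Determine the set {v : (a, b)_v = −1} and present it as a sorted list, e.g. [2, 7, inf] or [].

[17, 23]

(a, b) ≡ (23, 17) mod (ℚ^×)²; places V = {2, 5, 7, 11, 17, 23, 41, 47, ∞}.
(a,b)_5: α=-4, u≡3; β=0, v≡2 (mod 5); (3|5)=-1, (2|5)=-1; sign (−1)^0·-1^0·-1^-4 = +1.
(a,b)_47: α=0, u≡11; β=-2, v≡6 (mod 47); (11|47)=-1, (6|47)=+1; sign (−1)^0·-1^-2·+1^0 = +1.
(a,b)_11: α=2, u≡4; β=0, v≡2 (mod 11); (4|11)=+1, (2|11)=-1; sign (−1)^0·+1^0·-1^2 = +1.
(a,b)_2: α=18, β=6; u≡7, v≡1 (mod 8); ε(u)ε(v)=1·0, αω(v)=18·0, βω(u)=6·0; sum ≡ 0  ⇒  +1.
(a,b)_7: α=0, u≡4; β=4, v≡6 (mod 7); (4|7)=+1, (6|7)=-1; sign (−1)^0·+1^4·-1^0 = +1.
(a,b)_41: α=0, u≡9; β=-2, v≡30 (mod 41); (9|41)=+1, (30|41)=-1; sign (−1)^0·+1^-2·-1^0 = +1.
(a,b)_23: α=-1, u≡8; β=0, v≡20 (mod 23); (8|23)=+1, (20|23)=-1; sign (−1)^0·+1^0·-1^-1 = -1.
(a,b)_∞: sgn(23)=+, sgn(17)=+, so +1.
(a,b)_17: α=0, u≡11; β=1, v≡9 (mod 17); (11|17)=-1, (9|17)=+1; sign (−1)^0·-1^1·+1^0 = -1.
Ram(23, 17) = {17, 23}; no ℚ_17-point on the conic.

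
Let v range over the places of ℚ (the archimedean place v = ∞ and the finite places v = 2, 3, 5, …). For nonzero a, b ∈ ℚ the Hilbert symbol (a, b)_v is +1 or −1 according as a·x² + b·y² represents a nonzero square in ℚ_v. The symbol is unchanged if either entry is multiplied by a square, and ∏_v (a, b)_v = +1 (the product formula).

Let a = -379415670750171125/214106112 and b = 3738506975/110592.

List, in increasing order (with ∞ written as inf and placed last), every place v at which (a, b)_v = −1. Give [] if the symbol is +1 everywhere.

[5, 7]

(a, b) ≡ (-15, 357) mod (ℚ^×)²; places V = {2, 3, 5, 7, 11, 17, 19, 59, ∞}.
(a,b)_5: α=3, u≡3; β=2, v≡2 (mod 5); (3|5)=-1, (2|5)=-1; sign (−1)^0·-1^2·-1^3 = -1.
(a,b)_3: α=-3, u≡1; β=-3, v≡2 (mod 3); (1|3)=+1, (2|3)=-1; sign (−1)^1·+1^-3·-1^-3 = +1.
(a,b)_19: α=2, u≡9; β=2, v≡10 (mod 19); (9|19)=+1, (10|19)=-1; sign (−1)^0·+1^2·-1^2 = +1.
(a,b)_2: α=-16, β=-12; u≡1, v≡5 (mod 8); ε(u)ε(v)=0·0, αω(v)=-16·1, βω(u)=-12·0; sum ≡ 0  ⇒  +1.
(a,b)_∞: sgn(-15)=−, sgn(357)=+, so +1.
(a,b)_7: α=4, u≡6; β=1, v≡2 (mod 7); (6|7)=-1, (2|7)=+1; sign (−1)^0·-1^1·+1^4 = -1.
(a,b)_17: α=2, u≡15; β=1, v≡8 (mod 17); (15|17)=+1, (8|17)=+1; sign (−1)^0·+1^1·+1^2 = +1.
(a,b)_11: α=-2, u≡7; β=0, v≡3 (mod 11); (7|11)=-1, (3|11)=+1; sign (−1)^0·-1^0·+1^-2 = +1.
(a,b)_59: α=4, u≡2; β=2, v≡9 (mod 59); (2|59)=-1, (9|59)=+1; sign (−1)^0·-1^2·+1^4 = +1.
Ram(-15, 357) = {5, 7}; no ℚ_5-point on the conic.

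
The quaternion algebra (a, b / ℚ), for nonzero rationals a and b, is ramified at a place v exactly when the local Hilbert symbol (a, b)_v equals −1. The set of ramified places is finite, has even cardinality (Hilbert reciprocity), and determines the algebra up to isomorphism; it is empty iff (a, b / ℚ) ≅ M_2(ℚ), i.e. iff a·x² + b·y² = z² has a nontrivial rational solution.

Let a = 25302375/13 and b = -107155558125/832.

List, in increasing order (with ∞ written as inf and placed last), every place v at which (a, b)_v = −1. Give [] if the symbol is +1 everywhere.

[2, 3]

Mod squares: a ≡ 3315, b ≡ -4641. Check v ∈ {∞, 2, 3, 5, 7, 11, 13, 17}.
v=5: a=5^3·(≡3), b=5^4·(≡1) mod 5; (3|5)=-1, (1|5)=+1; (−1)^{3·4·2}·(-1)^4·(+1)^3 = +1.
v=11: a=11^0·(≡5), b=11^2·(≡5) mod 11; (5|11)=+1, (5|11)=+1; (−1)^{0·2·5}·(+1)^2·(+1)^0 = +1.
v=7: a=7^2·(≡1), b=7^3·(≡4) mod 7; (1|7)=+1, (4|7)=+1; (−1)^{2·3·3}·(+1)^3·(+1)^2 = +1.
v=13: a=13^-1·(≡7), b=13^-1·(≡5) mod 13; (7|13)=-1, (5|13)=-1; (−1)^{-1·-1·6}·(-1)^-1·(-1)^-1 = +1.
v=3: a=3^5·(≡1), b=3^5·(≡1) mod 3; (1|3)=+1, (1|3)=+1; (−1)^{5·5·1}·(+1)^5·(+1)^5 = -1.
v=17: a=17^1·(≡15), b=17^1·(≡16) mod 17; (15|17)=+1, (16|17)=+1; (−1)^{1·1·8}·(+1)^1·(+1)^1 = +1.
v=2: v_2(a)=0, v_2(b)=-6; units ≡ 3, 7 (mod 8); ε·ε+αω+βω = 1·1+0·0+-6·1 ≡ 1  ⇒  (a,b)_2 = -1.
v=∞: 3315 > 0 and -4641 < 0  ⇒  (a,b)_∞ = +1.
|Ram(3315, -4641)| = 2, even; anisotropic at {2, 3}.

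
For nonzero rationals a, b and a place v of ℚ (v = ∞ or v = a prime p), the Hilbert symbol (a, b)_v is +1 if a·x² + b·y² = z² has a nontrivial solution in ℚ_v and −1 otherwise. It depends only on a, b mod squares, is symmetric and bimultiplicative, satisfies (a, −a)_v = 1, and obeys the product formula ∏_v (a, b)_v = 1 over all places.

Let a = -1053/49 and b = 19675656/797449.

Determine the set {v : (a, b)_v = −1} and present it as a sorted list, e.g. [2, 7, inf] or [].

Mod squares: a ≡ -13, b ≡ 66. Check v ∈ {∞, 2, 3, 7, 11, 13, 19, 47}.
v=∞: -13 < 0 and 66 > 0  ⇒  (a,b)_∞ = +1.
v=2: v_2(a)=0, v_2(b)=3; units ≡ 3, 1 (mod 8); ε·ε+αω+βω = 1·0+0·0+3·1 ≡ 1  ⇒  (a,b)_2 = -1.
v=47: a=47^0·(≡14), b=47^-2·(≡22) mod 47; (14|47)=+1, (22|47)=-1; (−1)^{0·-2·23}·(+1)^-2·(-1)^0 = +1.
v=13: a=13^1·(≡1), b=13^2·(≡3) mod 13; (1|13)=+1, (3|13)=+1; (−1)^{1·2·6}·(+1)^2·(+1)^1 = +1.
v=19: a=19^0·(≡1), b=19^-2·(≡7) mod 19; (1|19)=+1, (7|19)=+1; (−1)^{0·-2·9}·(+1)^-2·(+1)^0 = +1.
v=11: a=11^0·(≡5), b=11^1·(≡2) mod 11; (5|11)=+1, (2|11)=-1; (−1)^{0·1·5}·(+1)^1·(-1)^0 = +1.
v=7: a=7^-2·(≡4), b=7^2·(≡5) mod 7; (4|7)=+1, (5|7)=-1; (−1)^{-2·2·3}·(+1)^2·(-1)^-2 = +1.
v=3: a=3^4·(≡2), b=3^3·(≡1) mod 3; (2|3)=-1, (1|3)=+1; (−1)^{4·3·1}·(-1)^3·(+1)^4 = -1.
|Ram(-13, 66)| = 2, even; anisotropic at {2, 3}.

[2, 3]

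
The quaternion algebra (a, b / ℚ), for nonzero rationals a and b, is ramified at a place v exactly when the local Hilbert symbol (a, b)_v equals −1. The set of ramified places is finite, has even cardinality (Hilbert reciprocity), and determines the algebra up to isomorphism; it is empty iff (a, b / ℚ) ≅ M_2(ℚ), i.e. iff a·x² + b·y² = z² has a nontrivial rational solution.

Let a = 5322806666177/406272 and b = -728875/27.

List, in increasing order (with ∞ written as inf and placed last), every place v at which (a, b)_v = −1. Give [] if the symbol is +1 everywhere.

[2, 3]

Mod squares: a ≡ 51, b ≡ -1785. Check v ∈ {∞, 2, 3, 5, 7, 11, 13, 17, 23, 43}.
v=43: a=43^2·(≡28), b=43^0·(≡15) mod 43; (28|43)=-1, (15|43)=+1; (−1)^{2·0·21}·(-1)^0·(+1)^2 = +1.
v=∞: 51 > 0 and -1785 < 0  ⇒  (a,b)_∞ = +1.
v=11: a=11^2·(≡2), b=11^0·(≡8) mod 11; (2|11)=-1, (8|11)=-1; (−1)^{2·0·5}·(-1)^0·(-1)^2 = +1.
v=3: a=3^-1·(≡2), b=3^-3·(≡2) mod 3; (2|3)=-1, (2|3)=-1; (−1)^{-1·-3·1}·(-1)^-3·(-1)^-1 = -1.
v=5: a=5^0·(≡1), b=5^3·(≡2) mod 5; (1|5)=+1, (2|5)=-1; (−1)^{0·3·2}·(+1)^3·(-1)^0 = +1.
v=13: a=13^4·(≡10), b=13^0·(≡9) mod 13; (10|13)=+1, (9|13)=+1; (−1)^{4·0·6}·(+1)^0·(+1)^4 = +1.
v=17: a=17^1·(≡14), b=17^1·(≡5) mod 17; (14|17)=-1, (5|17)=-1; (−1)^{1·1·8}·(-1)^1·(-1)^1 = +1.
v=7: a=7^2·(≡1), b=7^3·(≡4) mod 7; (1|7)=+1, (4|7)=+1; (−1)^{2·3·3}·(+1)^3·(+1)^2 = +1.
v=2: v_2(a)=-8, v_2(b)=0; units ≡ 3, 7 (mod 8); ε·ε+αω+βω = 1·1+-8·0+0·1 ≡ 1  ⇒  (a,b)_2 = -1.
v=23: a=23^-2·(≡11), b=23^0·(≡16) mod 23; (11|23)=-1, (16|23)=+1; (−1)^{-2·0·11}·(-1)^0·(+1)^-2 = +1.
Ram(51, -1785) = {2, 3}; no ℚ_2-point on the conic.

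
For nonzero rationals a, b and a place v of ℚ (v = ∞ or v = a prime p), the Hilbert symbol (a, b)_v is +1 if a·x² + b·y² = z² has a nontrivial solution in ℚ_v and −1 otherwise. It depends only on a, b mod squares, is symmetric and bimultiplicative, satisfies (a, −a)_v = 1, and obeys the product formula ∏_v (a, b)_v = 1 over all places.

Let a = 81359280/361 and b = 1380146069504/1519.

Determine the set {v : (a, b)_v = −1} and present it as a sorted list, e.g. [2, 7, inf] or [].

[23, 29]

(a, b) ≡ (1955, 17081) mod (ℚ^×)²; places V = {2, 3, 5, 7, 17, 19, 23, 29, 31, ∞}.
(a,b)_7: α=0, u≡4; β=-2, v≡2 (mod 7); (4|7)=+1, (2|7)=+1; sign (−1)^0·+1^-2·+1^0 = +1.
(a,b)_∞: sgn(1955)=+, sgn(17081)=+, so +1.
(a,b)_5: α=1, u≡1; β=0, v≡1 (mod 5); (1|5)=+1, (1|5)=+1; sign (−1)^0·+1^0·+1^1 = +1.
(a,b)_3: α=2, u≡2; β=0, v≡2 (mod 3); (2|3)=-1, (2|3)=-1; sign (−1)^0·-1^0·-1^2 = +1.
(a,b)_19: α=-2, u≡7; β=1, v≡17 (mod 19); (7|19)=+1, (17|19)=+1; sign (−1)^0·+1^1·+1^-2 = +1.
(a,b)_29: α=0, u≡21; β=1, v≡20 (mod 29); (21|29)=-1, (20|29)=+1; sign (−1)^0·-1^1·+1^0 = -1.
(a,b)_2: α=4, β=14; u≡3, v≡1 (mod 8); ε(u)ε(v)=1·0, αω(v)=4·0, βω(u)=14·1; sum ≡ 0  ⇒  +1.
(a,b)_17: α=3, u≡9; β=2, v≡2 (mod 17); (9|17)=+1, (2|17)=+1; sign (−1)^0·+1^2·+1^3 = +1.
(a,b)_31: α=0, u≡20; β=-1, v≡3 (mod 31); (20|31)=+1, (3|31)=-1; sign (−1)^0·+1^-1·-1^0 = +1.
(a,b)_23: α=1, u≡9; β=2, v≡11 (mod 23); (9|23)=+1, (11|23)=-1; sign (−1)^0·+1^2·-1^1 = -1.
(1955, 17081 / ℚ) ramifies at {23, 29}: a division algebra.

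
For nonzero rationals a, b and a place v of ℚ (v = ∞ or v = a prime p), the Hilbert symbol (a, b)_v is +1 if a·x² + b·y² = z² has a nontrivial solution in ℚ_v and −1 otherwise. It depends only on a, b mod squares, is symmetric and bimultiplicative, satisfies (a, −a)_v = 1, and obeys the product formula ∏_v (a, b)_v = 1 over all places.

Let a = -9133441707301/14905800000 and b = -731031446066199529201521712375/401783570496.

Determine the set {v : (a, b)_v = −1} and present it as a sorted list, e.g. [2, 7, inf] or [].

(a, b) ≡ (-284345, -361402495) mod (ℚ^×)²; places V = {2, 3, 5, 7, 11, 13, 19, 23, 29, 31, 37, 41, 53, ∞}.
(a,b)_19: α=2, u≡16; β=0, v≡7 (mod 19); (16|19)=+1, (7|19)=+1; sign (−1)^0·+1^0·+1^2 = +1.
(a,b)_11: α=0, u≡4; β=-2, v≡10 (mod 11); (4|11)=+1, (10|11)=-1; sign (−1)^0·+1^-2·-1^0 = +1.
(a,b)_29: α=3, u≡19; β=3, v≡8 (mod 29); (19|29)=-1, (8|29)=-1; sign (−1)^0·-1^3·-1^3 = +1.
(a,b)_53: α=1, u≡5; β=3, v≡12 (mod 53); (5|53)=-1, (12|53)=-1; sign (−1)^0·-1^3·-1^1 = +1.
(a,b)_3: α=-2, u≡1; β=-2, v≡2 (mod 3); (1|3)=+1, (2|3)=-1; sign (−1)^0·+1^-2·-1^-2 = +1.
(a,b)_7: α=-2, u≡2; β=-8, v≡1 (mod 7); (2|7)=+1, (1|7)=+1; sign (−1)^0·+1^-8·+1^-2 = +1.
(a,b)_13: α=-2, u≡10; β=2, v≡9 (mod 13); (10|13)=+1, (9|13)=+1; sign (−1)^0·+1^2·+1^-2 = +1.
(a,b)_31: α=0, u≡9; β=1, v≡25 (mod 31); (9|31)=+1, (25|31)=+1; sign (−1)^0·+1^1·+1^0 = +1.
(a,b)_5: α=-5, u≡4; β=3, v≡1 (mod 5); (4|5)=+1, (1|5)=+1; sign (−1)^0·+1^3·+1^-5 = +1.
(a,b)_41: α=0, u≡20; β=1, v≡39 (mod 41); (20|41)=+1, (39|41)=+1; sign (−1)^0·+1^1·+1^0 = +1.
(a,b)_23: α=2, u≡12; β=6, v≡12 (mod 23); (12|23)=+1, (12|23)=+1; sign (−1)^0·+1^6·+1^2 = +1.
(a,b)_2: α=-6, β=-6; u≡7, v≡1 (mod 8); ε(u)ε(v)=1·0, αω(v)=-6·0, βω(u)=-6·0; sum ≡ 0  ⇒  +1.
(a,b)_37: α=1, u≡28; β=3, v≡35 (mod 37); (28|37)=+1, (35|37)=-1; sign (−1)^0·+1^3·-1^1 = -1.
(a,b)_∞: sgn(-284345)=−, sgn(-361402495)=−, so -1.
Ram(-284345, -361402495) = {37, ∞}; no ℚ_37-point on the conic.

[37, inf]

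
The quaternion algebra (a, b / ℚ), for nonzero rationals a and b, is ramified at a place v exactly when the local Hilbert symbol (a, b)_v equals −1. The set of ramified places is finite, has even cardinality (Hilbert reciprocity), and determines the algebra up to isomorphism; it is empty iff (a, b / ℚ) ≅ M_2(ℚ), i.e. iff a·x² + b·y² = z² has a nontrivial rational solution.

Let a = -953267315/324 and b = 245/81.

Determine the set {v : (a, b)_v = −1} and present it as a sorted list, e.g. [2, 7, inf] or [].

[5, 7, 13, 23]

(a, b) ≡ (-115115, 5) mod (ℚ^×)²; places V = {2, 3, 5, 7, 11, 13, 23, ∞}.
(a,b)_23: α=1, u≡16; β=0, v≡7 (mod 23); (16|23)=+1, (7|23)=-1; sign (−1)^0·+1^0·-1^1 = -1.
(a,b)_13: α=3, u≡7; β=0, v≡8 (mod 13); (7|13)=-1, (8|13)=-1; sign (−1)^0·-1^0·-1^3 = -1.
(a,b)_7: α=3, u≡6; β=2, v≡3 (mod 7); (6|7)=-1, (3|7)=-1; sign (−1)^0·-1^2·-1^3 = -1.
(a,b)_3: α=-4, u≡1; β=-4, v≡2 (mod 3); (1|3)=+1, (2|3)=-1; sign (−1)^0·+1^-4·-1^-4 = +1.
(a,b)_∞: sgn(-115115)=−, sgn(5)=+, so +1.
(a,b)_11: α=1, u≡6; β=0, v≡9 (mod 11); (6|11)=-1, (9|11)=+1; sign (−1)^0·-1^0·+1^1 = +1.
(a,b)_2: α=-2, β=0; u≡5, v≡5 (mod 8); ε(u)ε(v)=0·0, αω(v)=-2·1, βω(u)=0·1; sum ≡ 0  ⇒  +1.
(a,b)_5: α=1, u≡3; β=1, v≡4 (mod 5); (3|5)=-1, (4|5)=+1; sign (−1)^0·-1^1·+1^1 = -1.
|Ram(-115115, 5)| = 4, even; anisotropic at {5, 7, 13, 23}.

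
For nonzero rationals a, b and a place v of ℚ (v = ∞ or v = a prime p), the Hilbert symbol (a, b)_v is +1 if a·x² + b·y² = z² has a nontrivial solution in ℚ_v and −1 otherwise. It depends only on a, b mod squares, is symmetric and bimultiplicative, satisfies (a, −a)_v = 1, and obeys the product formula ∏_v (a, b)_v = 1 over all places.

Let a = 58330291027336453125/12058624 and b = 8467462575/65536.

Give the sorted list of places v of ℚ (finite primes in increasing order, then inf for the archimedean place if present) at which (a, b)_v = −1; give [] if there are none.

(a, b) ≡ (598, 143) mod (ℚ^×)²; places V = {2, 3, 5, 7, 11, 13, 19, 23, ∞}.
(a,b)_13: α=3, u≡5; β=1, v≡8 (mod 13); (5|13)=-1, (8|13)=-1; sign (−1)^0·-1^1·-1^3 = +1.
(a,b)_11: α=4, u≡4; β=1, v≡8 (mod 11); (4|11)=+1, (8|11)=-1; sign (−1)^0·+1^1·-1^4 = +1.
(a,b)_19: α=2, u≡4; β=2, v≡15 (mod 19); (4|19)=+1, (15|19)=-1; sign (−1)^0·+1^2·-1^2 = +1.
(a,b)_5: α=6, u≡2; β=2, v≡3 (mod 5); (2|5)=-1, (3|5)=-1; sign (−1)^0·-1^2·-1^6 = +1.
(a,b)_3: α=8, u≡1; β=8, v≡2 (mod 3); (1|3)=+1, (2|3)=-1; sign (−1)^0·+1^8·-1^8 = +1.
(a,b)_2: α=-19, β=-16; u≡3, v≡7 (mod 8); ε(u)ε(v)=1·1, αω(v)=-19·0, βω(u)=-16·1; sum ≡ 1  ⇒  -1.
(a,b)_23: α=-1, u≡1; β=0, v≡7 (mod 23); (1|23)=+1, (7|23)=-1; sign (−1)^0·+1^0·-1^-1 = -1.
(a,b)_∞: sgn(598)=+, sgn(143)=+, so +1.
(a,b)_7: α=2, u≡6; β=0, v≡6 (mod 7); (6|7)=-1, (6|7)=-1; sign (−1)^0·-1^0·-1^2 = +1.
(598, 143 / ℚ) ramifies at {2, 23}: a division algebra.

[2, 23]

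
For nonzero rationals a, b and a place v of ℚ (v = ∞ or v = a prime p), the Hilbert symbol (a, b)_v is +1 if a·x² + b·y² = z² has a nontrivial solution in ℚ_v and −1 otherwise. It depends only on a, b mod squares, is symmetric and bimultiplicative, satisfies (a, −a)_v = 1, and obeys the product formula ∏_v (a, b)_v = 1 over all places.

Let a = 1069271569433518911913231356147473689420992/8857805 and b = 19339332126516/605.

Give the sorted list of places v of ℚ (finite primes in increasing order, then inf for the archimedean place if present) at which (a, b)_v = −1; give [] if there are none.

Mod squares: a ≡ 77359415, b ≡ 11051345. Check v ∈ {∞, 2, 3, 5, 7, 11, 17, 19, 23, 29, 31, 37, 41, 43, 47}.
v=2: v_2(a)=6, v_2(b)=2; units ≡ 7, 1 (mod 8); ε·ε+αω+βω = 1·0+6·0+2·0 ≡ 0  ⇒  (a,b)_2 = +1.
v=37: a=37^3·(≡10), b=37^1·(≡3) mod 37; (10|37)=+1, (3|37)=+1; (−1)^{3·1·18}·(+1)^1·(+1)^3 = +1.
v=47: a=47^1·(≡26), b=47^1·(≡30) mod 47; (26|47)=-1, (30|47)=-1; (−1)^{1·1·23}·(-1)^1·(-1)^1 = -1.
v=5: a=5^-1·(≡2), b=5^-1·(≡1) mod 5; (2|5)=-1, (1|5)=+1; (−1)^{-1·-1·2}·(-1)^-1·(+1)^-1 = -1.
v=31: a=31^3·(≡12), b=31^1·(≡3) mod 31; (12|31)=-1, (3|31)=-1; (−1)^{3·1·15}·(-1)^1·(-1)^3 = -1.
v=3: a=3^4·(≡2), b=3^2·(≡2) mod 3; (2|3)=-1, (2|3)=-1; (−1)^{4·2·1}·(-1)^2·(-1)^4 = +1.
v=17: a=17^6·(≡14), b=17^2·(≡2) mod 17; (14|17)=-1, (2|17)=+1; (−1)^{6·2·8}·(-1)^2·(+1)^6 = +1.
v=∞: 77359415 > 0 and 11051345 > 0  ⇒  (a,b)_∞ = +1.
v=7: a=7^1·(≡1), b=7^0·(≡1) mod 7; (1|7)=+1, (1|7)=+1; (−1)^{1·0·3}·(+1)^0·(+1)^1 = +1.
v=23: a=23^2·(≡10), b=23^0·(≡6) mod 23; (10|23)=-1, (6|23)=+1; (−1)^{2·0·11}·(-1)^0·(+1)^2 = +1.
v=43: a=43^2·(≡34), b=43^0·(≡14) mod 43; (34|43)=-1, (14|43)=+1; (−1)^{2·0·21}·(-1)^0·(+1)^2 = +1.
v=29: a=29^4·(≡24), b=29^2·(≡16) mod 29; (24|29)=+1, (16|29)=+1; (−1)^{4·2·14}·(+1)^2·(+1)^4 = +1.
v=19: a=19^2·(≡14), b=19^0·(≡12) mod 19; (14|19)=-1, (12|19)=-1; (−1)^{2·0·9}·(-1)^0·(-1)^2 = +1.
v=41: a=41^3·(≡25), b=41^1·(≡38) mod 41; (25|41)=+1, (38|41)=-1; (−1)^{3·1·20}·(+1)^1·(-1)^3 = -1.
v=11: a=11^-6·(≡1), b=11^-2·(≡10) mod 11; (1|11)=+1, (10|11)=-1; (−1)^{-6·-2·5}·(+1)^-2·(-1)^-6 = +1.
Ram(77359415, 11051345) = {5, 31, 41, 47}; no ℚ_5-point on the conic.

[5, 31, 41, 47]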